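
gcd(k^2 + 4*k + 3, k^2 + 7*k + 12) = k + 3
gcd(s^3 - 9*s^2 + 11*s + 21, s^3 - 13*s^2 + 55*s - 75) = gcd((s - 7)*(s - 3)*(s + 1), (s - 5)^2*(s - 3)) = s - 3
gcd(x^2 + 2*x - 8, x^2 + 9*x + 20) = x + 4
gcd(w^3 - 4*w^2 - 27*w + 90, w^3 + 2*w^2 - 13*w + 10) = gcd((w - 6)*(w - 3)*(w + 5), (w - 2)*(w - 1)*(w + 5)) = w + 5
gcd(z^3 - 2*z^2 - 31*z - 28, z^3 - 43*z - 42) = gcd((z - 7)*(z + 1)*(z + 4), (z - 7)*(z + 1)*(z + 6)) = z^2 - 6*z - 7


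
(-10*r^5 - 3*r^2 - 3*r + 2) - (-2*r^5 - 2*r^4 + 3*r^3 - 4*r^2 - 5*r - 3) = -8*r^5 + 2*r^4 - 3*r^3 + r^2 + 2*r + 5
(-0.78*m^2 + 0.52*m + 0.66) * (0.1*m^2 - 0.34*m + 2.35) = -0.078*m^4 + 0.3172*m^3 - 1.9438*m^2 + 0.9976*m + 1.551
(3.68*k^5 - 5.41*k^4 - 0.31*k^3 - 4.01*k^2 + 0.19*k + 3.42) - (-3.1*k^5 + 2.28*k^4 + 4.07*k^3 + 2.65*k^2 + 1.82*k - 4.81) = 6.78*k^5 - 7.69*k^4 - 4.38*k^3 - 6.66*k^2 - 1.63*k + 8.23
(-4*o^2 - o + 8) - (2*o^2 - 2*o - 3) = -6*o^2 + o + 11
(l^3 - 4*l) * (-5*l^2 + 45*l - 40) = -5*l^5 + 45*l^4 - 20*l^3 - 180*l^2 + 160*l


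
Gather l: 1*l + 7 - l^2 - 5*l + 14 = -l^2 - 4*l + 21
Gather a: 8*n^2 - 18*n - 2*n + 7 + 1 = 8*n^2 - 20*n + 8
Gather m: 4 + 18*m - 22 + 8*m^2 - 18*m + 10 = 8*m^2 - 8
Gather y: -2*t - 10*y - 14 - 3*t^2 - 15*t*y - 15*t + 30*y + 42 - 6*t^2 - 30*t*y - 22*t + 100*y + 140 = -9*t^2 - 39*t + y*(120 - 45*t) + 168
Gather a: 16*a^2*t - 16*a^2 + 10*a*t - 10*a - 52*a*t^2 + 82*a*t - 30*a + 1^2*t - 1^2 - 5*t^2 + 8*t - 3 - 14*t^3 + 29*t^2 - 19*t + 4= a^2*(16*t - 16) + a*(-52*t^2 + 92*t - 40) - 14*t^3 + 24*t^2 - 10*t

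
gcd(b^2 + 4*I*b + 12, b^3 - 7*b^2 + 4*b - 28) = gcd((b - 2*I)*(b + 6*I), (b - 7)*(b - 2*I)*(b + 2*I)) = b - 2*I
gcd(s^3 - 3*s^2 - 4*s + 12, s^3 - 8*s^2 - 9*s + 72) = s - 3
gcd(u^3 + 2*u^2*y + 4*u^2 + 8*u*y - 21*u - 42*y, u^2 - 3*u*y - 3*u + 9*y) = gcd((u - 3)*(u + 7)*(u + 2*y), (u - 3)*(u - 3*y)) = u - 3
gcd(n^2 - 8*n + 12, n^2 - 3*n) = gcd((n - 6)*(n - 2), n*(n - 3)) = 1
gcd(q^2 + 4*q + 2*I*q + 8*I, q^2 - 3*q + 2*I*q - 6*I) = q + 2*I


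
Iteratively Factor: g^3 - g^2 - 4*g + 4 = (g - 1)*(g^2 - 4) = (g - 2)*(g - 1)*(g + 2)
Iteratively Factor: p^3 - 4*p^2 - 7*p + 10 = (p + 2)*(p^2 - 6*p + 5) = (p - 1)*(p + 2)*(p - 5)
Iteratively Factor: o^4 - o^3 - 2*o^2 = (o - 2)*(o^3 + o^2) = o*(o - 2)*(o^2 + o) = o*(o - 2)*(o + 1)*(o)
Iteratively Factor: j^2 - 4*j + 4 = (j - 2)*(j - 2)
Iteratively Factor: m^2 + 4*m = (m + 4)*(m)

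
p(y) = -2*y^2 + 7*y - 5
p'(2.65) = -3.60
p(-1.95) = -26.26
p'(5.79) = -16.16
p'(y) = 7 - 4*y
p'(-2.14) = 15.56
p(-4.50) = -77.00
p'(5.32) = -14.28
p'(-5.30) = 28.20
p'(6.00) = -17.00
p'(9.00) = -29.00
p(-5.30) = -98.28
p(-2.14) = -29.14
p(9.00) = -104.00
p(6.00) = -35.00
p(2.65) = -0.50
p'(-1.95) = 14.80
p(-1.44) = -19.23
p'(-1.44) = 12.76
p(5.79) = -31.52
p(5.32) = -24.36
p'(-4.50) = 25.00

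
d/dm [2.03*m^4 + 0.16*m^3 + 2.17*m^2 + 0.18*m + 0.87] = 8.12*m^3 + 0.48*m^2 + 4.34*m + 0.18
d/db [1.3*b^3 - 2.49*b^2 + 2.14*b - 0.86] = 3.9*b^2 - 4.98*b + 2.14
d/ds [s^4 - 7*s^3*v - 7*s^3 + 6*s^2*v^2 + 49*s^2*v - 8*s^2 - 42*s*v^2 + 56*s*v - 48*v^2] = 4*s^3 - 21*s^2*v - 21*s^2 + 12*s*v^2 + 98*s*v - 16*s - 42*v^2 + 56*v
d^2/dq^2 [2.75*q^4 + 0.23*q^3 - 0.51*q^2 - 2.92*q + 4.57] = 33.0*q^2 + 1.38*q - 1.02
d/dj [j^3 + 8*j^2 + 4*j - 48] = 3*j^2 + 16*j + 4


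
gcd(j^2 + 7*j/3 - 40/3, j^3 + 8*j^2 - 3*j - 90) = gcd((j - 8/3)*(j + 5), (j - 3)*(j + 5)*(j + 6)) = j + 5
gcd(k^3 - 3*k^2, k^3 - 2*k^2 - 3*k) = k^2 - 3*k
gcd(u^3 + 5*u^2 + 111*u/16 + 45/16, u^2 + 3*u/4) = u + 3/4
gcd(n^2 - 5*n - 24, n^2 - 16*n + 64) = n - 8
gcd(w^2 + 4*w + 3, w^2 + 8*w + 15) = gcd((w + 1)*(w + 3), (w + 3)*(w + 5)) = w + 3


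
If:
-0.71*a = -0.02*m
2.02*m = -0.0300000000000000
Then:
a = -0.00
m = -0.01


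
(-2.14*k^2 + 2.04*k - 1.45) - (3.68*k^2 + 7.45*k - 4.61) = -5.82*k^2 - 5.41*k + 3.16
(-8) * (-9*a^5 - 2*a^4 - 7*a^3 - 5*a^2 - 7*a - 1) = 72*a^5 + 16*a^4 + 56*a^3 + 40*a^2 + 56*a + 8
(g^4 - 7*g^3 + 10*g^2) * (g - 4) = g^5 - 11*g^4 + 38*g^3 - 40*g^2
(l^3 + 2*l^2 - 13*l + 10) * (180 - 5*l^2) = -5*l^5 - 10*l^4 + 245*l^3 + 310*l^2 - 2340*l + 1800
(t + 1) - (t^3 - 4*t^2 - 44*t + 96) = -t^3 + 4*t^2 + 45*t - 95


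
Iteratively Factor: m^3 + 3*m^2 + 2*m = (m + 2)*(m^2 + m) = m*(m + 2)*(m + 1)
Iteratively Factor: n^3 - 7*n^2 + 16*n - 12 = (n - 2)*(n^2 - 5*n + 6) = (n - 3)*(n - 2)*(n - 2)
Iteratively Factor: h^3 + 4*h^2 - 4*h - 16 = (h + 4)*(h^2 - 4) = (h + 2)*(h + 4)*(h - 2)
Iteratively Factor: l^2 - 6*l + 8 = (l - 2)*(l - 4)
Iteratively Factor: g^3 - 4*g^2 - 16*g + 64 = (g - 4)*(g^2 - 16) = (g - 4)^2*(g + 4)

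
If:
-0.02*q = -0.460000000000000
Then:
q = 23.00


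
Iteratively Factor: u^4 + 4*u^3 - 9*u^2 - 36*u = (u + 4)*(u^3 - 9*u) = (u + 3)*(u + 4)*(u^2 - 3*u) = (u - 3)*(u + 3)*(u + 4)*(u)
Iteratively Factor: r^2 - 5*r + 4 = (r - 1)*(r - 4)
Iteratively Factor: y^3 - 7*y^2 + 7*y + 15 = (y - 3)*(y^2 - 4*y - 5) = (y - 5)*(y - 3)*(y + 1)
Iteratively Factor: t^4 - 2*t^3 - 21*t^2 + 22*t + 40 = (t + 1)*(t^3 - 3*t^2 - 18*t + 40) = (t + 1)*(t + 4)*(t^2 - 7*t + 10) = (t - 5)*(t + 1)*(t + 4)*(t - 2)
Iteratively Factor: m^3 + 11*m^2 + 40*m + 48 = (m + 3)*(m^2 + 8*m + 16) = (m + 3)*(m + 4)*(m + 4)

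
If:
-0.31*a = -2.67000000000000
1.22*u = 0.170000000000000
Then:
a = 8.61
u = 0.14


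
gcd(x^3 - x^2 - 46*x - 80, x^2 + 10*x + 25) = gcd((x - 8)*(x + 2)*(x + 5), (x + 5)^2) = x + 5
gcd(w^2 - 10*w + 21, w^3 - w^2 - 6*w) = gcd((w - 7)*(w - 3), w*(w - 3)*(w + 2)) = w - 3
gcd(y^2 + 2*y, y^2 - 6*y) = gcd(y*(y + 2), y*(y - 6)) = y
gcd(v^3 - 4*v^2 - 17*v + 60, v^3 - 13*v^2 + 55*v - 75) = v^2 - 8*v + 15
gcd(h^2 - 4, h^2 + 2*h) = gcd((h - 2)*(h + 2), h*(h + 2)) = h + 2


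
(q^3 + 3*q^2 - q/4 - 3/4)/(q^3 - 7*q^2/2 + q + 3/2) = (2*q^2 + 5*q - 3)/(2*(q^2 - 4*q + 3))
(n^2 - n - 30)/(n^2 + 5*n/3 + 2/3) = 3*(n^2 - n - 30)/(3*n^2 + 5*n + 2)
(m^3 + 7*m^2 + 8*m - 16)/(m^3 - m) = (m^2 + 8*m + 16)/(m*(m + 1))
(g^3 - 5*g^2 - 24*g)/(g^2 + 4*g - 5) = g*(g^2 - 5*g - 24)/(g^2 + 4*g - 5)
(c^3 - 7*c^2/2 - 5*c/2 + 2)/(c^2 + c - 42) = (c^3 - 7*c^2/2 - 5*c/2 + 2)/(c^2 + c - 42)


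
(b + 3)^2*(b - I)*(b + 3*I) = b^4 + 6*b^3 + 2*I*b^3 + 12*b^2 + 12*I*b^2 + 18*b + 18*I*b + 27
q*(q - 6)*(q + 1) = q^3 - 5*q^2 - 6*q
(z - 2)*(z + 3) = z^2 + z - 6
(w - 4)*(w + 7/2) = w^2 - w/2 - 14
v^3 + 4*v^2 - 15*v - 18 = (v - 3)*(v + 1)*(v + 6)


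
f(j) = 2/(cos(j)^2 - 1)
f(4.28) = -2.43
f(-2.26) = -3.36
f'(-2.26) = 5.53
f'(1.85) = -1.24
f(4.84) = -2.03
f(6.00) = -25.62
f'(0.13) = 1820.63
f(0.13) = -119.01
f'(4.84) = -0.52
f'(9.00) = -52.07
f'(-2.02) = 2.38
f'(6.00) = -176.06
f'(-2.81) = 109.62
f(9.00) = -11.78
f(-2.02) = -2.46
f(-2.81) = -18.87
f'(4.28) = 2.24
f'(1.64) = -0.28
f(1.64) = -2.01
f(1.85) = -2.16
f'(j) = 4*sin(j)*cos(j)/(cos(j)^2 - 1)^2 = 4*cos(j)/sin(j)^3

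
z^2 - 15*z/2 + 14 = (z - 4)*(z - 7/2)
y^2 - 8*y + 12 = (y - 6)*(y - 2)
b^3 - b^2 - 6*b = b*(b - 3)*(b + 2)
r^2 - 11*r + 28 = (r - 7)*(r - 4)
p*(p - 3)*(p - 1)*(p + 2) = p^4 - 2*p^3 - 5*p^2 + 6*p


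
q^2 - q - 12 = (q - 4)*(q + 3)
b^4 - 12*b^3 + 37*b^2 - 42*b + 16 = (b - 8)*(b - 2)*(b - 1)^2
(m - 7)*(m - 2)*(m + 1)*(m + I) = m^4 - 8*m^3 + I*m^3 + 5*m^2 - 8*I*m^2 + 14*m + 5*I*m + 14*I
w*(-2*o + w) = -2*o*w + w^2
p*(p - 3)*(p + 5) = p^3 + 2*p^2 - 15*p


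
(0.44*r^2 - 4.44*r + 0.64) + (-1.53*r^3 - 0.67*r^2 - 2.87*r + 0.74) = -1.53*r^3 - 0.23*r^2 - 7.31*r + 1.38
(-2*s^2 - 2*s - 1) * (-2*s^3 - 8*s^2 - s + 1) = 4*s^5 + 20*s^4 + 20*s^3 + 8*s^2 - s - 1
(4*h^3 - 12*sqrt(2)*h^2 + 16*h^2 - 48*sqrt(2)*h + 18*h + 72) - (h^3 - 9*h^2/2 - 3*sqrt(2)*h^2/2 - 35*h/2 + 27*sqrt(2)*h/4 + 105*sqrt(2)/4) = 3*h^3 - 21*sqrt(2)*h^2/2 + 41*h^2/2 - 219*sqrt(2)*h/4 + 71*h/2 - 105*sqrt(2)/4 + 72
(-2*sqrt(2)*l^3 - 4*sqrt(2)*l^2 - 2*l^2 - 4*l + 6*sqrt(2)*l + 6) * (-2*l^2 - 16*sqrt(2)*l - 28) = 4*sqrt(2)*l^5 + 8*sqrt(2)*l^4 + 68*l^4 + 76*sqrt(2)*l^3 + 136*l^3 - 148*l^2 + 176*sqrt(2)*l^2 - 264*sqrt(2)*l + 112*l - 168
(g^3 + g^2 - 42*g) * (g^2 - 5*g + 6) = g^5 - 4*g^4 - 41*g^3 + 216*g^2 - 252*g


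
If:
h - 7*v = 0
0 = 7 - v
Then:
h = 49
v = 7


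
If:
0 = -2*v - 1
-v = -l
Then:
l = -1/2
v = -1/2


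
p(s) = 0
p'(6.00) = 0.00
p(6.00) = 0.00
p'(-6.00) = 0.00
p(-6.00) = 0.00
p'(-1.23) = 0.00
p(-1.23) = 0.00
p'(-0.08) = 0.00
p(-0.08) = 0.00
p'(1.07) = 0.00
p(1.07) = 0.00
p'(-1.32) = 0.00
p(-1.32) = 0.00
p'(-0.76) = 0.00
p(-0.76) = 0.00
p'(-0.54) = 0.00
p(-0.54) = 0.00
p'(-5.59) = 0.00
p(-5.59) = 0.00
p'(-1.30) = 0.00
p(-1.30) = 0.00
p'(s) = 0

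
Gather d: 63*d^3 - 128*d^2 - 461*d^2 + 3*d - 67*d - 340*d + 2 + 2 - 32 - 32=63*d^3 - 589*d^2 - 404*d - 60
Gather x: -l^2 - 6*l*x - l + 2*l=-l^2 - 6*l*x + l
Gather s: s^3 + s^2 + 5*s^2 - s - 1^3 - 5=s^3 + 6*s^2 - s - 6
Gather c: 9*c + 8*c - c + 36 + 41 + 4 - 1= 16*c + 80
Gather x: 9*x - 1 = 9*x - 1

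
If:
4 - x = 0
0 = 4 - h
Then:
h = 4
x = 4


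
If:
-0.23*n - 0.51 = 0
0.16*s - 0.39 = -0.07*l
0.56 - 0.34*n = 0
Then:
No Solution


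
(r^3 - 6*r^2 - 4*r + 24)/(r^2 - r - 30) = (r^2 - 4)/(r + 5)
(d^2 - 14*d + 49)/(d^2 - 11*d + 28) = (d - 7)/(d - 4)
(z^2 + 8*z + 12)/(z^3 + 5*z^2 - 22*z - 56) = (z + 6)/(z^2 + 3*z - 28)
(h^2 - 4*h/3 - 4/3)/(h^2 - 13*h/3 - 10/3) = (h - 2)/(h - 5)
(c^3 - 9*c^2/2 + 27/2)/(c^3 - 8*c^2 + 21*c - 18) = (c + 3/2)/(c - 2)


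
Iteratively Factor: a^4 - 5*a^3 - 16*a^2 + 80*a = (a)*(a^3 - 5*a^2 - 16*a + 80) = a*(a - 5)*(a^2 - 16) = a*(a - 5)*(a + 4)*(a - 4)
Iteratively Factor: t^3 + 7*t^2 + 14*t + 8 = (t + 2)*(t^2 + 5*t + 4) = (t + 1)*(t + 2)*(t + 4)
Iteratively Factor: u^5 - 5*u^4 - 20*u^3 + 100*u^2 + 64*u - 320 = (u - 2)*(u^4 - 3*u^3 - 26*u^2 + 48*u + 160) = (u - 4)*(u - 2)*(u^3 + u^2 - 22*u - 40) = (u - 5)*(u - 4)*(u - 2)*(u^2 + 6*u + 8) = (u - 5)*(u - 4)*(u - 2)*(u + 4)*(u + 2)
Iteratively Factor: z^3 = (z)*(z^2) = z^2*(z)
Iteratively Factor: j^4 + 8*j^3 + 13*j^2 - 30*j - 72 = (j - 2)*(j^3 + 10*j^2 + 33*j + 36) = (j - 2)*(j + 4)*(j^2 + 6*j + 9) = (j - 2)*(j + 3)*(j + 4)*(j + 3)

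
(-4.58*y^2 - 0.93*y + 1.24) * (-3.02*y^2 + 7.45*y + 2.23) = 13.8316*y^4 - 31.3124*y^3 - 20.8867*y^2 + 7.1641*y + 2.7652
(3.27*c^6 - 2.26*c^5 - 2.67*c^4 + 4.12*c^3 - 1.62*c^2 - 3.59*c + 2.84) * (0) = 0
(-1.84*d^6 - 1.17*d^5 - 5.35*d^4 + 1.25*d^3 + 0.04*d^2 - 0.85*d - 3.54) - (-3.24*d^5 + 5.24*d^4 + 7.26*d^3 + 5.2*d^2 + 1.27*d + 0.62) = -1.84*d^6 + 2.07*d^5 - 10.59*d^4 - 6.01*d^3 - 5.16*d^2 - 2.12*d - 4.16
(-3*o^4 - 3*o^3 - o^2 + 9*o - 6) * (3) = -9*o^4 - 9*o^3 - 3*o^2 + 27*o - 18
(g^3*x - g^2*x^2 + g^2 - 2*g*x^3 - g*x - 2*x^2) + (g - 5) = g^3*x - g^2*x^2 + g^2 - 2*g*x^3 - g*x + g - 2*x^2 - 5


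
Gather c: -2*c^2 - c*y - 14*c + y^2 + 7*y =-2*c^2 + c*(-y - 14) + y^2 + 7*y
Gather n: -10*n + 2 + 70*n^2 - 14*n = 70*n^2 - 24*n + 2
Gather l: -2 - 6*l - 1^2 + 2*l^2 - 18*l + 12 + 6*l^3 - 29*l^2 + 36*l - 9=6*l^3 - 27*l^2 + 12*l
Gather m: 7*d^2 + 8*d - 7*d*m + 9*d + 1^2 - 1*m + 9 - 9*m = 7*d^2 + 17*d + m*(-7*d - 10) + 10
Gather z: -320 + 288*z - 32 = 288*z - 352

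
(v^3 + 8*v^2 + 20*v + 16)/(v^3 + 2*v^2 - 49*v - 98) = (v^2 + 6*v + 8)/(v^2 - 49)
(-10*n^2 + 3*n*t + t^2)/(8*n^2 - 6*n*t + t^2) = (5*n + t)/(-4*n + t)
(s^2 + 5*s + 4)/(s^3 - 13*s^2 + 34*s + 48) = (s + 4)/(s^2 - 14*s + 48)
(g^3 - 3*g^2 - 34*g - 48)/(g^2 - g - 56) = (g^2 + 5*g + 6)/(g + 7)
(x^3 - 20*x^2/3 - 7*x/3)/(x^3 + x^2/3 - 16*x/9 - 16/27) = 9*x*(x - 7)/(9*x^2 - 16)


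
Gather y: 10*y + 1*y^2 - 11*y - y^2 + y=0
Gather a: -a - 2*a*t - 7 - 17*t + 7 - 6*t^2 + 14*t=a*(-2*t - 1) - 6*t^2 - 3*t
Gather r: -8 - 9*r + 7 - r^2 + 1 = -r^2 - 9*r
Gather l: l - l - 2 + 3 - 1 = 0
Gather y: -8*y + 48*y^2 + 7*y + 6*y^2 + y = 54*y^2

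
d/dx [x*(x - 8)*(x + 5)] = 3*x^2 - 6*x - 40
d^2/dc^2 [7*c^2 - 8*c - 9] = 14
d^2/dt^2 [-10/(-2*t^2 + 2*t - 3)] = 40*(-2*t^2 + 2*t + 2*(2*t - 1)^2 - 3)/(2*t^2 - 2*t + 3)^3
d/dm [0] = 0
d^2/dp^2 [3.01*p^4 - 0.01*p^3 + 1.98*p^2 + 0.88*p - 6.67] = 36.12*p^2 - 0.06*p + 3.96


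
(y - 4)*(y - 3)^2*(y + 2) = y^4 - 8*y^3 + 13*y^2 + 30*y - 72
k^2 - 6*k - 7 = (k - 7)*(k + 1)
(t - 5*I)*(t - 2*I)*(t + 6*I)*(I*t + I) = I*t^4 + t^3 + I*t^3 + t^2 + 32*I*t^2 + 60*t + 32*I*t + 60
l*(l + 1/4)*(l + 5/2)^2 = l^4 + 21*l^3/4 + 15*l^2/2 + 25*l/16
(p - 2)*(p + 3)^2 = p^3 + 4*p^2 - 3*p - 18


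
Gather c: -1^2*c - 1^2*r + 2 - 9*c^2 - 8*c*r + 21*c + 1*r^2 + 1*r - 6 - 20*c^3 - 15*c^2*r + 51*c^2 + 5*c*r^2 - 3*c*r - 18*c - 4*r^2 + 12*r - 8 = -20*c^3 + c^2*(42 - 15*r) + c*(5*r^2 - 11*r + 2) - 3*r^2 + 12*r - 12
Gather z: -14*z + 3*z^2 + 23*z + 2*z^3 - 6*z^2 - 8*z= 2*z^3 - 3*z^2 + z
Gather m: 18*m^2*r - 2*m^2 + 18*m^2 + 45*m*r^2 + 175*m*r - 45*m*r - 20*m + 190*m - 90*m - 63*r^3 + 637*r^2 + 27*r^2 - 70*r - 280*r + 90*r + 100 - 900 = m^2*(18*r + 16) + m*(45*r^2 + 130*r + 80) - 63*r^3 + 664*r^2 - 260*r - 800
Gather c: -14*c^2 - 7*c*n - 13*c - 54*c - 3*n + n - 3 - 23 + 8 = -14*c^2 + c*(-7*n - 67) - 2*n - 18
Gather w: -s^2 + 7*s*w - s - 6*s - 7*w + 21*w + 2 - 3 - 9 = -s^2 - 7*s + w*(7*s + 14) - 10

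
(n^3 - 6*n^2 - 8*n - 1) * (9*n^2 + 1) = 9*n^5 - 54*n^4 - 71*n^3 - 15*n^2 - 8*n - 1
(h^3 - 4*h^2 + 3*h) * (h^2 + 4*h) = h^5 - 13*h^3 + 12*h^2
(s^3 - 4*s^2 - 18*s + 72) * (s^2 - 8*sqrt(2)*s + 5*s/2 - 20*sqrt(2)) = s^5 - 8*sqrt(2)*s^4 - 3*s^4/2 - 28*s^3 + 12*sqrt(2)*s^3 + 27*s^2 + 224*sqrt(2)*s^2 - 216*sqrt(2)*s + 180*s - 1440*sqrt(2)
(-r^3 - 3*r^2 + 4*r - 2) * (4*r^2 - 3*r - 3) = -4*r^5 - 9*r^4 + 28*r^3 - 11*r^2 - 6*r + 6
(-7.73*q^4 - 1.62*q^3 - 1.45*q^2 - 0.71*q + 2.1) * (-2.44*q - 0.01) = 18.8612*q^5 + 4.0301*q^4 + 3.5542*q^3 + 1.7469*q^2 - 5.1169*q - 0.021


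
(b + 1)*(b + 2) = b^2 + 3*b + 2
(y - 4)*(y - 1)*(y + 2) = y^3 - 3*y^2 - 6*y + 8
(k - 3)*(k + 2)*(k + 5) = k^3 + 4*k^2 - 11*k - 30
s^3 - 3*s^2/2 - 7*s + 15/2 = (s - 3)*(s - 1)*(s + 5/2)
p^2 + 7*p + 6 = (p + 1)*(p + 6)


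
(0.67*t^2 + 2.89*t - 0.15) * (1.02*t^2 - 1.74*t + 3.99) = 0.6834*t^4 + 1.782*t^3 - 2.5083*t^2 + 11.7921*t - 0.5985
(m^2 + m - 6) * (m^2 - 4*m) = m^4 - 3*m^3 - 10*m^2 + 24*m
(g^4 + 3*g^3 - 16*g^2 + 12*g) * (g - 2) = g^5 + g^4 - 22*g^3 + 44*g^2 - 24*g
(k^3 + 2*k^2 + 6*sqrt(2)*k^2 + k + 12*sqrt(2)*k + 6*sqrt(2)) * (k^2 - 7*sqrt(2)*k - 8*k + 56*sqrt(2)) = k^5 - 6*k^4 - sqrt(2)*k^4 - 99*k^3 + 6*sqrt(2)*k^3 + 15*sqrt(2)*k^2 + 496*k^2 + 8*sqrt(2)*k + 1260*k + 672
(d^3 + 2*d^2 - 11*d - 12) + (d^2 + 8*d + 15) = d^3 + 3*d^2 - 3*d + 3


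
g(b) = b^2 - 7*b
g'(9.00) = 11.00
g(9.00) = 18.00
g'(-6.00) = -19.00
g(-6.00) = 78.00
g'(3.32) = -0.36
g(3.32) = -12.22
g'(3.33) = -0.34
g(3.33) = -12.22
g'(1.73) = -3.54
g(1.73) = -9.12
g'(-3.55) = -14.10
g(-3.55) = 37.45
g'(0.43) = -6.14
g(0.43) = -2.83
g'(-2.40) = -11.80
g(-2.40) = 22.56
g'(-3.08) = -13.16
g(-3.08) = 31.05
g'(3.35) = -0.30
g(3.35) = -12.23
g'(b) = 2*b - 7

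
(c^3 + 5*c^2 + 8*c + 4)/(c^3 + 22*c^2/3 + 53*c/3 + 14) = 3*(c^2 + 3*c + 2)/(3*c^2 + 16*c + 21)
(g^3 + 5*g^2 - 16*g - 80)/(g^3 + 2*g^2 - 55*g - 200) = (g^2 - 16)/(g^2 - 3*g - 40)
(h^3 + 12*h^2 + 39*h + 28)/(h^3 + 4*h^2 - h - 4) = (h + 7)/(h - 1)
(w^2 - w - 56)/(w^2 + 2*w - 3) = (w^2 - w - 56)/(w^2 + 2*w - 3)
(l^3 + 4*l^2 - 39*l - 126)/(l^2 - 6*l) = l + 10 + 21/l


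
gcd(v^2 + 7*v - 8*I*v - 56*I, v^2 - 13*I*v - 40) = v - 8*I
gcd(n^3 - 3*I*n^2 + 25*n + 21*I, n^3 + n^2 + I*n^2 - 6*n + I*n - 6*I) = n + I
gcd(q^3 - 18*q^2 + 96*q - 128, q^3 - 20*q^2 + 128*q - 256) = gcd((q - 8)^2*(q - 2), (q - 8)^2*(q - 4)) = q^2 - 16*q + 64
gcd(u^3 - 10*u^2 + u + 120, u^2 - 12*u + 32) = u - 8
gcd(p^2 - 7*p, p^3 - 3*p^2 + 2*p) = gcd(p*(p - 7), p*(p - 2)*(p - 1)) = p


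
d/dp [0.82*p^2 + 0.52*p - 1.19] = 1.64*p + 0.52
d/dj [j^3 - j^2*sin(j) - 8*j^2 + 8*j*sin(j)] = -j^2*cos(j) + 3*j^2 - 2*j*sin(j) + 8*j*cos(j) - 16*j + 8*sin(j)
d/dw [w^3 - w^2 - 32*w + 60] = 3*w^2 - 2*w - 32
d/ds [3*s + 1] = 3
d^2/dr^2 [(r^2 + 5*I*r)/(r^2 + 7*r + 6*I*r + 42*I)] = (r^3*(-14 - 2*I) - 252*I*r^2 + 1260*r - 588 + 2520*I)/(r^6 + r^5*(21 + 18*I) + r^4*(39 + 378*I) + r^3*(-1925 + 2430*I) + r^2*(-15876 + 1638*I) + r*(-37044 - 31752*I) - 74088*I)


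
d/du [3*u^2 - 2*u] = 6*u - 2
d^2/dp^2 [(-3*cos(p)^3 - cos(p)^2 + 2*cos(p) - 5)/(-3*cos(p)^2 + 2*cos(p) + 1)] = (9*(1 - cos(p)^2)^2 - 27*cos(p)^6 + 27*cos(p)^5 - 241*cos(p)^3 - 112*cos(p)^2 + 106*cos(p) - 89)/((cos(p) - 1)^2*(3*cos(p) + 1)^3)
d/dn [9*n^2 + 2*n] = 18*n + 2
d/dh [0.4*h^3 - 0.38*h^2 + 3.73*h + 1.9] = 1.2*h^2 - 0.76*h + 3.73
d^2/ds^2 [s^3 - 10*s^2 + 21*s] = 6*s - 20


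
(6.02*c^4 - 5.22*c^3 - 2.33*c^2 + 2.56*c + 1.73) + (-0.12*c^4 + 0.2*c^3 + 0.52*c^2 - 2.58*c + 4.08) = 5.9*c^4 - 5.02*c^3 - 1.81*c^2 - 0.02*c + 5.81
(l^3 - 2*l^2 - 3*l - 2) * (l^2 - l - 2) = l^5 - 3*l^4 - 3*l^3 + 5*l^2 + 8*l + 4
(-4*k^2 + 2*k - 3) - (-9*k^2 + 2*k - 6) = 5*k^2 + 3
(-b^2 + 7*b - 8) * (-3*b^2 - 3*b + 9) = 3*b^4 - 18*b^3 - 6*b^2 + 87*b - 72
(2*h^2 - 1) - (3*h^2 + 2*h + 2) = -h^2 - 2*h - 3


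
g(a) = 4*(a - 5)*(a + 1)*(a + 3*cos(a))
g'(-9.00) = 2034.43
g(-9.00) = -5256.56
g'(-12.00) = 604.40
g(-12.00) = -7082.39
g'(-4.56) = -4.33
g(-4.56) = -682.77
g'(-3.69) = 231.77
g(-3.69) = -584.41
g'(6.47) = 356.23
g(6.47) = 413.66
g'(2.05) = 60.09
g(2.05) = -24.00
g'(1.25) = 49.16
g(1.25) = -74.11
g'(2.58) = 20.90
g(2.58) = -1.41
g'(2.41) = 36.06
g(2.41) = -6.28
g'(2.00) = 62.20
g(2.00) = -27.06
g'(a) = 4*(1 - 3*sin(a))*(a - 5)*(a + 1) + 4*(a - 5)*(a + 3*cos(a)) + 4*(a + 1)*(a + 3*cos(a)) = -4*(a - 5)*(a + 1)*(3*sin(a) - 1) + 4*(a - 5)*(a + 3*cos(a)) + 4*(a + 1)*(a + 3*cos(a))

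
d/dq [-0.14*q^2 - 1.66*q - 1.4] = -0.28*q - 1.66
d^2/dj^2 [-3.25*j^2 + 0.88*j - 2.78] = -6.50000000000000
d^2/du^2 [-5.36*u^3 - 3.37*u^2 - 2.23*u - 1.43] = -32.16*u - 6.74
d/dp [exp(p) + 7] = exp(p)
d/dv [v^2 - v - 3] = 2*v - 1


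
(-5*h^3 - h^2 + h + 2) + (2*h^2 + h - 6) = -5*h^3 + h^2 + 2*h - 4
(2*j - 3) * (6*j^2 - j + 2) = 12*j^3 - 20*j^2 + 7*j - 6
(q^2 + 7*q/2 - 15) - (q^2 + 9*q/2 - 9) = -q - 6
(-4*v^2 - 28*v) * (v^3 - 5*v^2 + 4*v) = -4*v^5 - 8*v^4 + 124*v^3 - 112*v^2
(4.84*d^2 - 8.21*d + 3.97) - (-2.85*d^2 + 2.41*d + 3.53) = 7.69*d^2 - 10.62*d + 0.44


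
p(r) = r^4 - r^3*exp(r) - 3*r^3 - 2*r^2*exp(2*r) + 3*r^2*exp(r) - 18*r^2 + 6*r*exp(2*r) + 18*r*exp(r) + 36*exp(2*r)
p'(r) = -r^3*exp(r) + 4*r^3 - 4*r^2*exp(2*r) - 9*r^2 + 8*r*exp(2*r) + 24*r*exp(r) - 36*r + 78*exp(2*r) + 18*exp(r)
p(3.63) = 46640.15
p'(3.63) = 79377.15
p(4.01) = 87708.79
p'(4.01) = 141875.94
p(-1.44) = -26.72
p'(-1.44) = 21.28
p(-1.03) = -16.25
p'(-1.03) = 29.50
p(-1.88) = -33.31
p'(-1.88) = 7.30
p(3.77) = 59074.80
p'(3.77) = 98885.83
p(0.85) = 242.17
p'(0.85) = 502.13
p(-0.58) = -0.54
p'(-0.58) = 42.04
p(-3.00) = 0.00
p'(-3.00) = -82.30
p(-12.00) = 23328.01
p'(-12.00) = -7775.99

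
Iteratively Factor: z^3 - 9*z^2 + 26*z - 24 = (z - 2)*(z^2 - 7*z + 12) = (z - 3)*(z - 2)*(z - 4)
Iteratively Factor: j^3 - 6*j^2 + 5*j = (j - 1)*(j^2 - 5*j) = (j - 5)*(j - 1)*(j)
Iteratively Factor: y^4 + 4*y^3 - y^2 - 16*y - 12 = (y + 3)*(y^3 + y^2 - 4*y - 4) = (y + 1)*(y + 3)*(y^2 - 4) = (y + 1)*(y + 2)*(y + 3)*(y - 2)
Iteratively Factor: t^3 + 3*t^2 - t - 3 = (t + 1)*(t^2 + 2*t - 3) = (t + 1)*(t + 3)*(t - 1)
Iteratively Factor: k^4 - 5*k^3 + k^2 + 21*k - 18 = (k - 3)*(k^3 - 2*k^2 - 5*k + 6) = (k - 3)*(k + 2)*(k^2 - 4*k + 3) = (k - 3)^2*(k + 2)*(k - 1)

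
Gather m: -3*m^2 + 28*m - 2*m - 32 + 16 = -3*m^2 + 26*m - 16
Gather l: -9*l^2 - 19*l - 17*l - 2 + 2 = -9*l^2 - 36*l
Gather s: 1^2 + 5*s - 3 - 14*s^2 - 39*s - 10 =-14*s^2 - 34*s - 12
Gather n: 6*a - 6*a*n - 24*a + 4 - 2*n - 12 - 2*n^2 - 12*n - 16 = -18*a - 2*n^2 + n*(-6*a - 14) - 24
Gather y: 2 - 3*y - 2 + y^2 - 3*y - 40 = y^2 - 6*y - 40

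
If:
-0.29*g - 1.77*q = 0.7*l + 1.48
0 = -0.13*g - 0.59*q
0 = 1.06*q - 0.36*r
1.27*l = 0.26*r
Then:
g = 7.67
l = -1.02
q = -1.69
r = -4.98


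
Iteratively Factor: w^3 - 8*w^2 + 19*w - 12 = (w - 1)*(w^2 - 7*w + 12) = (w - 3)*(w - 1)*(w - 4)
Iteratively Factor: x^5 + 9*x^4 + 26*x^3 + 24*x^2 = (x + 4)*(x^4 + 5*x^3 + 6*x^2) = (x + 3)*(x + 4)*(x^3 + 2*x^2) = x*(x + 3)*(x + 4)*(x^2 + 2*x) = x^2*(x + 3)*(x + 4)*(x + 2)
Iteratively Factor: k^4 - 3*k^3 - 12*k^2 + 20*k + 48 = (k - 4)*(k^3 + k^2 - 8*k - 12) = (k - 4)*(k + 2)*(k^2 - k - 6) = (k - 4)*(k + 2)^2*(k - 3)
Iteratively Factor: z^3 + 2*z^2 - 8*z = (z + 4)*(z^2 - 2*z) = z*(z + 4)*(z - 2)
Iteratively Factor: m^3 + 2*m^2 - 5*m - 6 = (m + 1)*(m^2 + m - 6) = (m + 1)*(m + 3)*(m - 2)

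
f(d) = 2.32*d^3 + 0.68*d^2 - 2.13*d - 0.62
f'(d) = 6.96*d^2 + 1.36*d - 2.13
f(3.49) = 98.85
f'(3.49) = 87.39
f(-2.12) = -15.15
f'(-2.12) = 26.27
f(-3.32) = -70.95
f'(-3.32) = 70.07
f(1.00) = 0.25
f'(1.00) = 6.19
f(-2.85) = -42.73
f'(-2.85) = 50.53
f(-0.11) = -0.38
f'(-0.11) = -2.20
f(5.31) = 354.60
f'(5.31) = 201.34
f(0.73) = -0.91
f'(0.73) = 2.57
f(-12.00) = -3886.10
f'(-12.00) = 983.79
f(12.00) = 4080.70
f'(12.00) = 1016.43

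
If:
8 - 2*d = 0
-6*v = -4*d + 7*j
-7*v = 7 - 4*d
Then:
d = 4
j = 58/49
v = 9/7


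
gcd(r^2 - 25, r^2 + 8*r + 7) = 1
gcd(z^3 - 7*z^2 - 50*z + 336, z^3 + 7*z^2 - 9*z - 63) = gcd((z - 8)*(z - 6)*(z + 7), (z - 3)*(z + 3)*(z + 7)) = z + 7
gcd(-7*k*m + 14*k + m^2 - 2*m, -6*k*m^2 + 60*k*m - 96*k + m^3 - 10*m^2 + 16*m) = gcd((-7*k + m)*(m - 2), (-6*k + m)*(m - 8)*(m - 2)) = m - 2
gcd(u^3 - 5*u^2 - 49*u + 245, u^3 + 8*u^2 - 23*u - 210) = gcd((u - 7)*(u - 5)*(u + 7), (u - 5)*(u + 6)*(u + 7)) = u^2 + 2*u - 35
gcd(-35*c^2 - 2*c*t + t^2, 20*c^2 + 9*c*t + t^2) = 5*c + t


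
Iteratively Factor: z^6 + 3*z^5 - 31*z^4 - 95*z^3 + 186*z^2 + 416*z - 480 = (z + 4)*(z^5 - z^4 - 27*z^3 + 13*z^2 + 134*z - 120) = (z - 1)*(z + 4)*(z^4 - 27*z^2 - 14*z + 120) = (z - 1)*(z + 4)^2*(z^3 - 4*z^2 - 11*z + 30) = (z - 1)*(z + 3)*(z + 4)^2*(z^2 - 7*z + 10) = (z - 5)*(z - 1)*(z + 3)*(z + 4)^2*(z - 2)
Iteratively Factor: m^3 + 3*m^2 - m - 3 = (m + 1)*(m^2 + 2*m - 3) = (m - 1)*(m + 1)*(m + 3)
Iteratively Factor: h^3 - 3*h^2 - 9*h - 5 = (h - 5)*(h^2 + 2*h + 1) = (h - 5)*(h + 1)*(h + 1)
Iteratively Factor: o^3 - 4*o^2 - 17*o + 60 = (o + 4)*(o^2 - 8*o + 15) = (o - 5)*(o + 4)*(o - 3)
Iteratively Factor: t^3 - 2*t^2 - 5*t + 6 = (t - 3)*(t^2 + t - 2) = (t - 3)*(t + 2)*(t - 1)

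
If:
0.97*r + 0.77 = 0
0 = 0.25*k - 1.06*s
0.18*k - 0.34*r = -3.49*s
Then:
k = -0.27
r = -0.79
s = -0.06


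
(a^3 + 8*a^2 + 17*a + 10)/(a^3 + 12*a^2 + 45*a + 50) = (a + 1)/(a + 5)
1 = 1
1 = 1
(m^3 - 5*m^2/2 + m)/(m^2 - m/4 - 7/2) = 2*m*(2*m - 1)/(4*m + 7)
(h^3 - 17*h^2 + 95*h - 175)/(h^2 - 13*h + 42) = (h^2 - 10*h + 25)/(h - 6)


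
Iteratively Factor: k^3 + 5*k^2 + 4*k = (k + 1)*(k^2 + 4*k) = (k + 1)*(k + 4)*(k)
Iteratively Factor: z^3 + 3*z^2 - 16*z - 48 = (z + 4)*(z^2 - z - 12) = (z - 4)*(z + 4)*(z + 3)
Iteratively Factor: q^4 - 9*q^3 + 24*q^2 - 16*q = (q)*(q^3 - 9*q^2 + 24*q - 16) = q*(q - 1)*(q^2 - 8*q + 16) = q*(q - 4)*(q - 1)*(q - 4)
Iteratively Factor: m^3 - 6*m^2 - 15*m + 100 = (m + 4)*(m^2 - 10*m + 25) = (m - 5)*(m + 4)*(m - 5)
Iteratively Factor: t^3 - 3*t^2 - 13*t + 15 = (t + 3)*(t^2 - 6*t + 5) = (t - 5)*(t + 3)*(t - 1)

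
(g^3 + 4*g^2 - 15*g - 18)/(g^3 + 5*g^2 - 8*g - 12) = (g - 3)/(g - 2)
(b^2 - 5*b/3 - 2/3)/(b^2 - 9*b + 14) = (b + 1/3)/(b - 7)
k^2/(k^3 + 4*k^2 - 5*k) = k/(k^2 + 4*k - 5)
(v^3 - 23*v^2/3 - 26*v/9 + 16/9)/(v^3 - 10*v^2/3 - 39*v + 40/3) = (v + 2/3)/(v + 5)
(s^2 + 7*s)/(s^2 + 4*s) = (s + 7)/(s + 4)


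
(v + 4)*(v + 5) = v^2 + 9*v + 20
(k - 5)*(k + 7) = k^2 + 2*k - 35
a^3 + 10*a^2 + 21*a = a*(a + 3)*(a + 7)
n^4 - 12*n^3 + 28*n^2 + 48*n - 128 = (n - 8)*(n - 4)*(n - 2)*(n + 2)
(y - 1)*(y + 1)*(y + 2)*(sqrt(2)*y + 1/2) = sqrt(2)*y^4 + y^3/2 + 2*sqrt(2)*y^3 - sqrt(2)*y^2 + y^2 - 2*sqrt(2)*y - y/2 - 1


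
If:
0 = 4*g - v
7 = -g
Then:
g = -7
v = -28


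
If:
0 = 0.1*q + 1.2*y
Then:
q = -12.0*y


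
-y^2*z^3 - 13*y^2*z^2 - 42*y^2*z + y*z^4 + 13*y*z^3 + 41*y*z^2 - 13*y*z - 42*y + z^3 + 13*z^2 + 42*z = (-y + z)*(z + 6)*(z + 7)*(y*z + 1)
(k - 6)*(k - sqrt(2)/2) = k^2 - 6*k - sqrt(2)*k/2 + 3*sqrt(2)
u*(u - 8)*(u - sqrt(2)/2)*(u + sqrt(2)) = u^4 - 8*u^3 + sqrt(2)*u^3/2 - 4*sqrt(2)*u^2 - u^2 + 8*u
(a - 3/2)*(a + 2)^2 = a^3 + 5*a^2/2 - 2*a - 6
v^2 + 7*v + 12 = (v + 3)*(v + 4)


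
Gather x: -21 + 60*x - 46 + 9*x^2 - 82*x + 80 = 9*x^2 - 22*x + 13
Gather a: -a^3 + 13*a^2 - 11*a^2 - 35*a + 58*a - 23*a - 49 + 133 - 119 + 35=-a^3 + 2*a^2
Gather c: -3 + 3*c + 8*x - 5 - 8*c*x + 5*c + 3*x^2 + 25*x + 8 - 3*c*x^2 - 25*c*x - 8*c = c*(-3*x^2 - 33*x) + 3*x^2 + 33*x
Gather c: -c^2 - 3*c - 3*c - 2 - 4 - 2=-c^2 - 6*c - 8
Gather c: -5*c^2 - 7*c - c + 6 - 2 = -5*c^2 - 8*c + 4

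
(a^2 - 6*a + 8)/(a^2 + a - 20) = (a - 2)/(a + 5)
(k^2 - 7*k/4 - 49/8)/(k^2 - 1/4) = (8*k^2 - 14*k - 49)/(2*(4*k^2 - 1))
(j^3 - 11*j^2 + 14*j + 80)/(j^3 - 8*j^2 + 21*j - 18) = (j^3 - 11*j^2 + 14*j + 80)/(j^3 - 8*j^2 + 21*j - 18)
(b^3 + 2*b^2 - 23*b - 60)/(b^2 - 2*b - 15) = b + 4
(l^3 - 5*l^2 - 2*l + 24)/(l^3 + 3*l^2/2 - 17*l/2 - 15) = 2*(l - 4)/(2*l + 5)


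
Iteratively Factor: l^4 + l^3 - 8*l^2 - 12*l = (l - 3)*(l^3 + 4*l^2 + 4*l) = (l - 3)*(l + 2)*(l^2 + 2*l) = l*(l - 3)*(l + 2)*(l + 2)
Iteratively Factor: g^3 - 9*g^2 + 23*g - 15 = (g - 1)*(g^2 - 8*g + 15) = (g - 3)*(g - 1)*(g - 5)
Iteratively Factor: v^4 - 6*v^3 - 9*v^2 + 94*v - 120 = (v - 3)*(v^3 - 3*v^2 - 18*v + 40) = (v - 3)*(v + 4)*(v^2 - 7*v + 10) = (v - 5)*(v - 3)*(v + 4)*(v - 2)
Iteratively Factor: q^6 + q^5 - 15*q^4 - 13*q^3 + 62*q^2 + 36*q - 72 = (q - 3)*(q^5 + 4*q^4 - 3*q^3 - 22*q^2 - 4*q + 24) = (q - 3)*(q + 3)*(q^4 + q^3 - 6*q^2 - 4*q + 8) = (q - 3)*(q - 2)*(q + 3)*(q^3 + 3*q^2 - 4) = (q - 3)*(q - 2)*(q + 2)*(q + 3)*(q^2 + q - 2) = (q - 3)*(q - 2)*(q - 1)*(q + 2)*(q + 3)*(q + 2)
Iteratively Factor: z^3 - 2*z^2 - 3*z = (z - 3)*(z^2 + z) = z*(z - 3)*(z + 1)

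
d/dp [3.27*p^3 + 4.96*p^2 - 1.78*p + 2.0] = 9.81*p^2 + 9.92*p - 1.78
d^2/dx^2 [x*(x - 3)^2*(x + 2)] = 12*x^2 - 24*x - 6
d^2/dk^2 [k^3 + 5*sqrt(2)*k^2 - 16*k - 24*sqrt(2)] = 6*k + 10*sqrt(2)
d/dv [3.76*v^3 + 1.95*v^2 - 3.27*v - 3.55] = 11.28*v^2 + 3.9*v - 3.27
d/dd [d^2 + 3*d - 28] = 2*d + 3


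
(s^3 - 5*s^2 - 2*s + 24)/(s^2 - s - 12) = (s^2 - s - 6)/(s + 3)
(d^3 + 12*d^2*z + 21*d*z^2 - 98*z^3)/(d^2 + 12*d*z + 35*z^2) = (d^2 + 5*d*z - 14*z^2)/(d + 5*z)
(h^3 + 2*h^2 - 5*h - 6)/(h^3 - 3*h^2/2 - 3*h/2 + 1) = 2*(h + 3)/(2*h - 1)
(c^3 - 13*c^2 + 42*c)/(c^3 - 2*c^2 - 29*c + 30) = c*(c - 7)/(c^2 + 4*c - 5)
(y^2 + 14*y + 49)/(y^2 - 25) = (y^2 + 14*y + 49)/(y^2 - 25)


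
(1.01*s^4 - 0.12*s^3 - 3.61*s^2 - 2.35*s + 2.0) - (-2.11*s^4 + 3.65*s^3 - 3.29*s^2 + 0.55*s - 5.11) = 3.12*s^4 - 3.77*s^3 - 0.32*s^2 - 2.9*s + 7.11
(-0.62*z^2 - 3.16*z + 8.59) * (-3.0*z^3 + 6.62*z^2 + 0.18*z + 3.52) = 1.86*z^5 + 5.3756*z^4 - 46.8008*z^3 + 54.1146*z^2 - 9.577*z + 30.2368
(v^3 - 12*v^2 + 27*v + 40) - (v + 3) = v^3 - 12*v^2 + 26*v + 37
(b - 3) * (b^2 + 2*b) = b^3 - b^2 - 6*b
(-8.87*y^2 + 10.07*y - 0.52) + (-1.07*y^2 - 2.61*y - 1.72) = -9.94*y^2 + 7.46*y - 2.24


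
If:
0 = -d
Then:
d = 0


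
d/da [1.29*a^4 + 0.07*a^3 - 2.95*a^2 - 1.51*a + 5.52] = 5.16*a^3 + 0.21*a^2 - 5.9*a - 1.51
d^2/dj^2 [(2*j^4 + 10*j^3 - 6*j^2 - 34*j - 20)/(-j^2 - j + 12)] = 4*(-j^6 - 3*j^5 + 33*j^4 + 45*j^3 - 546*j^2 - 1518*j + 766)/(j^6 + 3*j^5 - 33*j^4 - 71*j^3 + 396*j^2 + 432*j - 1728)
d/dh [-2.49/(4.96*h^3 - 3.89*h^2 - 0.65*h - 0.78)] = (37.0512*h^2 - 19.3722*h - 1.6185)/(-4.96*h^3 + 3.89*h^2 + 0.65*h + 0.78)^2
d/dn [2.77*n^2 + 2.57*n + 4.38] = 5.54*n + 2.57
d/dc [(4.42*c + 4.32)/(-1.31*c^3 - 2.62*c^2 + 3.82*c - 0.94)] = (11.5804*c^3 + 28.558*c^2 + 22.6368*c - 20.6572)/(1.7161*c^6 + 6.8644*c^5 - 3.144*c^4 - 17.554*c^3 + 19.518*c^2 - 7.1816*c + 0.8836)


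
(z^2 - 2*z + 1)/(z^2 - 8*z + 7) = (z - 1)/(z - 7)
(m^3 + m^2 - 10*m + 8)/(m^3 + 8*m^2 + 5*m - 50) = (m^2 + 3*m - 4)/(m^2 + 10*m + 25)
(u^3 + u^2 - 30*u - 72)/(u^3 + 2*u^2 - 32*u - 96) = (u + 3)/(u + 4)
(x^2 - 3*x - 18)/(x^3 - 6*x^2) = (x + 3)/x^2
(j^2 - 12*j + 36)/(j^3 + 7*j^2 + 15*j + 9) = (j^2 - 12*j + 36)/(j^3 + 7*j^2 + 15*j + 9)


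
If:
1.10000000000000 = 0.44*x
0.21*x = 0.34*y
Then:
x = 2.50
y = 1.54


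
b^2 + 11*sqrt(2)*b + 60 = (b + 5*sqrt(2))*(b + 6*sqrt(2))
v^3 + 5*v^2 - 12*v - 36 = (v - 3)*(v + 2)*(v + 6)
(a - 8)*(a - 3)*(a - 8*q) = a^3 - 8*a^2*q - 11*a^2 + 88*a*q + 24*a - 192*q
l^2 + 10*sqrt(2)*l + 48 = (l + 4*sqrt(2))*(l + 6*sqrt(2))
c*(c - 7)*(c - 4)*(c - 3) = c^4 - 14*c^3 + 61*c^2 - 84*c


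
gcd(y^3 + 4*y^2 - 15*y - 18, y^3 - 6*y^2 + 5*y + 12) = y^2 - 2*y - 3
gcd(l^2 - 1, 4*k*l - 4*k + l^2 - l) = l - 1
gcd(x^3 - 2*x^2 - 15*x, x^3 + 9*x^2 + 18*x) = x^2 + 3*x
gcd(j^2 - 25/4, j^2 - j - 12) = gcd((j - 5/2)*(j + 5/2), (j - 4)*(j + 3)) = 1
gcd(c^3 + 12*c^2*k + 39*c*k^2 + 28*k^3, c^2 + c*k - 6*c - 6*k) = c + k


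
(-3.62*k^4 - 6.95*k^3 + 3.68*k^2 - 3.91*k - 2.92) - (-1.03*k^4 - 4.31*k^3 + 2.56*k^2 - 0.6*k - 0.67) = -2.59*k^4 - 2.64*k^3 + 1.12*k^2 - 3.31*k - 2.25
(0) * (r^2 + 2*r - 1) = 0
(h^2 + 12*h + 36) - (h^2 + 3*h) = 9*h + 36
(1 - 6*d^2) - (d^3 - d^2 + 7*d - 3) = -d^3 - 5*d^2 - 7*d + 4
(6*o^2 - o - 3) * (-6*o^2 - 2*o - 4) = -36*o^4 - 6*o^3 - 4*o^2 + 10*o + 12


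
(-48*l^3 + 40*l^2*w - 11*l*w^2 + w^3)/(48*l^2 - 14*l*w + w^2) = (-48*l^3 + 40*l^2*w - 11*l*w^2 + w^3)/(48*l^2 - 14*l*w + w^2)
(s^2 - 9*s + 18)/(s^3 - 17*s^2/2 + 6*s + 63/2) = 2*(s - 6)/(2*s^2 - 11*s - 21)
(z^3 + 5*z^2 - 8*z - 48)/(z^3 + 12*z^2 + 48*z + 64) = (z - 3)/(z + 4)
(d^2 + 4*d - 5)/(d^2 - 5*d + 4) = (d + 5)/(d - 4)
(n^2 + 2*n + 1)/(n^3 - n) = (n + 1)/(n*(n - 1))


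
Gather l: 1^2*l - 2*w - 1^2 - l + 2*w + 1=0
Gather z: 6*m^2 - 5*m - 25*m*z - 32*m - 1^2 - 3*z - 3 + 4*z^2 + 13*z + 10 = 6*m^2 - 37*m + 4*z^2 + z*(10 - 25*m) + 6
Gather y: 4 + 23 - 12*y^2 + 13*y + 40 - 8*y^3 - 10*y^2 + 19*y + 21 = -8*y^3 - 22*y^2 + 32*y + 88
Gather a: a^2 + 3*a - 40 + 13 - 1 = a^2 + 3*a - 28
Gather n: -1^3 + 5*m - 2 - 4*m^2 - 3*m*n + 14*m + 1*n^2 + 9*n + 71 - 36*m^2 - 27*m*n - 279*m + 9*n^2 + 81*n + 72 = -40*m^2 - 260*m + 10*n^2 + n*(90 - 30*m) + 140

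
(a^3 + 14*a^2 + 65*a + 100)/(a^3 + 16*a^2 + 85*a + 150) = (a + 4)/(a + 6)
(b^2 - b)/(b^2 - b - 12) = b*(1 - b)/(-b^2 + b + 12)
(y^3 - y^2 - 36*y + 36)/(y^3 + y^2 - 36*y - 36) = (y - 1)/(y + 1)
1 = 1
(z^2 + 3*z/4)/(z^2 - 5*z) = (z + 3/4)/(z - 5)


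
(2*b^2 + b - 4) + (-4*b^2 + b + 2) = -2*b^2 + 2*b - 2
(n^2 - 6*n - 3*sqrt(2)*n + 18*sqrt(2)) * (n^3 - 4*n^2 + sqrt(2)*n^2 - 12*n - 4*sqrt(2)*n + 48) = n^5 - 10*n^4 - 2*sqrt(2)*n^4 + 6*n^3 + 20*sqrt(2)*n^3 - 12*sqrt(2)*n^2 + 180*n^2 - 360*sqrt(2)*n - 432*n + 864*sqrt(2)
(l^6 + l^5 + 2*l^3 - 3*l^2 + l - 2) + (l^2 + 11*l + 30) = l^6 + l^5 + 2*l^3 - 2*l^2 + 12*l + 28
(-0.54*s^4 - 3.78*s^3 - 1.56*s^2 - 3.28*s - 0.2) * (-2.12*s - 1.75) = 1.1448*s^5 + 8.9586*s^4 + 9.9222*s^3 + 9.6836*s^2 + 6.164*s + 0.35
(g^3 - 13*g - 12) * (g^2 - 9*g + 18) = g^5 - 9*g^4 + 5*g^3 + 105*g^2 - 126*g - 216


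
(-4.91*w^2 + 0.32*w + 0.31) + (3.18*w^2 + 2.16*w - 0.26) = -1.73*w^2 + 2.48*w + 0.05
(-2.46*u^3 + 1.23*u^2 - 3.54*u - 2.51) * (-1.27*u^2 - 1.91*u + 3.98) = 3.1242*u^5 + 3.1365*u^4 - 7.6443*u^3 + 14.8445*u^2 - 9.2951*u - 9.9898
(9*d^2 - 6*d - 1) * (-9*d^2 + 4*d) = -81*d^4 + 90*d^3 - 15*d^2 - 4*d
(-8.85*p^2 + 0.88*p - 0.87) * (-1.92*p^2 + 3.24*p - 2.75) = 16.992*p^4 - 30.3636*p^3 + 28.8591*p^2 - 5.2388*p + 2.3925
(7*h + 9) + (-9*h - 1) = 8 - 2*h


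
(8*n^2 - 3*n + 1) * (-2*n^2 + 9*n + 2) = -16*n^4 + 78*n^3 - 13*n^2 + 3*n + 2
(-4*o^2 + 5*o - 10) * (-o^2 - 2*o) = 4*o^4 + 3*o^3 + 20*o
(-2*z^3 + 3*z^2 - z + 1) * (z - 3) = -2*z^4 + 9*z^3 - 10*z^2 + 4*z - 3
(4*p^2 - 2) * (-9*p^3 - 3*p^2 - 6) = -36*p^5 - 12*p^4 + 18*p^3 - 18*p^2 + 12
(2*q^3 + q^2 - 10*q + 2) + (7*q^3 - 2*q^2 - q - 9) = 9*q^3 - q^2 - 11*q - 7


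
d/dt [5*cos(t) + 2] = -5*sin(t)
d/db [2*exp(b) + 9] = 2*exp(b)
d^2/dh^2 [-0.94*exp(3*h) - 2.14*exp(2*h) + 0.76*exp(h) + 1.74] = (-8.46*exp(2*h) - 8.56*exp(h) + 0.76)*exp(h)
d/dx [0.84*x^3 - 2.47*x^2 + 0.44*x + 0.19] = 2.52*x^2 - 4.94*x + 0.44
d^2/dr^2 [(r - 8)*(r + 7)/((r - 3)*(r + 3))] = 2*(-r^3 - 141*r^2 - 27*r - 423)/(r^6 - 27*r^4 + 243*r^2 - 729)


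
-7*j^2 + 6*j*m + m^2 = (-j + m)*(7*j + m)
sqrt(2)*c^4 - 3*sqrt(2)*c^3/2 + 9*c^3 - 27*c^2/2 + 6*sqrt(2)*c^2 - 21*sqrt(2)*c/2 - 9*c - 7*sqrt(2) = (c - 2)*(c + sqrt(2))*(c + 7*sqrt(2)/2)*(sqrt(2)*c + sqrt(2)/2)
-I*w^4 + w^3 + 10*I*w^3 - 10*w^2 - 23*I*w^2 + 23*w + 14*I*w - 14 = (w - 7)*(w - 2)*(w - 1)*(-I*w + 1)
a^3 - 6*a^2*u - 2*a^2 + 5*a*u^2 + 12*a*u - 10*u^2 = (a - 2)*(a - 5*u)*(a - u)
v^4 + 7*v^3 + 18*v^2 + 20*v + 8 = (v + 1)*(v + 2)^3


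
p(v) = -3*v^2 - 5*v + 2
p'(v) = -6*v - 5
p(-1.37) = 3.22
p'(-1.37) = 3.22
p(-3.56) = -18.22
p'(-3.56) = 16.36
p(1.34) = -10.09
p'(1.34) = -13.04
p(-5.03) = -48.75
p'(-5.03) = 25.18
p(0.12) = 1.36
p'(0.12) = -5.72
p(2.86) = -36.84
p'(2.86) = -22.16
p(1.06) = -6.67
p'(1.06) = -11.36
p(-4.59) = -38.25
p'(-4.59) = 22.54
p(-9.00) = -196.00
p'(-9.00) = 49.00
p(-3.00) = -10.00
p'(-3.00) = 13.00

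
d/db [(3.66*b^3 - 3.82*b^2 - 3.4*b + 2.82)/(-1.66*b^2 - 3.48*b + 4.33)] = (-6.0756*b^4 - 25.4736*b^3 + 55.193*b^2 - 23.7188*b - 4.9084)/(2.7556*b^4 + 11.5536*b^3 - 2.2652*b^2 - 30.1368*b + 18.7489)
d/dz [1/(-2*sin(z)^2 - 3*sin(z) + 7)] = (4*sin(z) + 3)*cos(z)/(3*sin(z) - cos(2*z) - 6)^2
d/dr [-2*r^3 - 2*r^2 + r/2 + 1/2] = -6*r^2 - 4*r + 1/2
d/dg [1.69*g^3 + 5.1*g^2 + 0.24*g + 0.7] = 5.07*g^2 + 10.2*g + 0.24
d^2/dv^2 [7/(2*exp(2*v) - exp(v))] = 7*((1 - 8*exp(v))*(2*exp(v) - 1) + 2*(4*exp(v) - 1)^2)*exp(-v)/(2*exp(v) - 1)^3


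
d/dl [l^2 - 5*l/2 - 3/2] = 2*l - 5/2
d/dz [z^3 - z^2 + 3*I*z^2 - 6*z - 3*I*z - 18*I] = 3*z^2 + z*(-2 + 6*I) - 6 - 3*I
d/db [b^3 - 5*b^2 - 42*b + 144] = 3*b^2 - 10*b - 42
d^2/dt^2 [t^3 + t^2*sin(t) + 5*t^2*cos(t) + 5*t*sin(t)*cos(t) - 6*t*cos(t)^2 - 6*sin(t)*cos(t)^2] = -t^2*sin(t) - 5*t^2*cos(t) - 20*t*sin(t) - 10*t*sin(2*t) + 4*t*cos(t) + 12*t*cos(2*t) + 6*t + 7*sin(t)/2 + 12*sin(2*t) + 27*sin(3*t)/2 + 10*cos(t) + 10*cos(2*t)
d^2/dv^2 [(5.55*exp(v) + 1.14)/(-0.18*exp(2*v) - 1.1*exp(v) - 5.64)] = (-0.17982*exp(4*v) + 0.951155999999999*exp(3*v) + 33.129*exp(2*v) + 37.682112*exp(v) - 169.47072)*exp(v)/(0.005832*exp(6*v) + 0.10692*exp(5*v) + 1.201608*exp(4*v) + 8.03132*exp(3*v) + 37.650384*exp(2*v) + 104.97168*exp(v) + 179.406144)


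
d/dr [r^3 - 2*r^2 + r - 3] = 3*r^2 - 4*r + 1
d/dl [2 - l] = -1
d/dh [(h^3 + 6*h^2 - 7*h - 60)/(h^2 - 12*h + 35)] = (h^4 - 24*h^3 + 40*h^2 + 540*h - 965)/(h^4 - 24*h^3 + 214*h^2 - 840*h + 1225)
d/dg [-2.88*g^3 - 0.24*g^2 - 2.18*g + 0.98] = -8.64*g^2 - 0.48*g - 2.18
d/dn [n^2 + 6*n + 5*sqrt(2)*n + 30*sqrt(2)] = 2*n + 6 + 5*sqrt(2)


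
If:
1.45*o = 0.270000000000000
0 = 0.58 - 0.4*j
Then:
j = 1.45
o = 0.19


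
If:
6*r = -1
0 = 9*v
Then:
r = -1/6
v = 0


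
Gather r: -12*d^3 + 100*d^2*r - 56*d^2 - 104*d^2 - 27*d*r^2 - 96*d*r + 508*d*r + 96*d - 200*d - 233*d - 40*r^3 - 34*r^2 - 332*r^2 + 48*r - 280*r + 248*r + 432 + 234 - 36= -12*d^3 - 160*d^2 - 337*d - 40*r^3 + r^2*(-27*d - 366) + r*(100*d^2 + 412*d + 16) + 630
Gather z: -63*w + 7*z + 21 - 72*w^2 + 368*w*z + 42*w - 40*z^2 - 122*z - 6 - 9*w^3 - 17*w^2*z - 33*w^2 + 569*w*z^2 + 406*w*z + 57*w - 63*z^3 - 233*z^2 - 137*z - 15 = -9*w^3 - 105*w^2 + 36*w - 63*z^3 + z^2*(569*w - 273) + z*(-17*w^2 + 774*w - 252)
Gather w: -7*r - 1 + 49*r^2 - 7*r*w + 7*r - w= 49*r^2 + w*(-7*r - 1) - 1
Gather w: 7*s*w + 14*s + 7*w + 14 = 14*s + w*(7*s + 7) + 14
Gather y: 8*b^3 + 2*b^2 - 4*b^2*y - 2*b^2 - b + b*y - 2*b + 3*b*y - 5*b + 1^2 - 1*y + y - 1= 8*b^3 - 8*b + y*(-4*b^2 + 4*b)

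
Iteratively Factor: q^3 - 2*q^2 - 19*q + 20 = (q - 1)*(q^2 - q - 20) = (q - 1)*(q + 4)*(q - 5)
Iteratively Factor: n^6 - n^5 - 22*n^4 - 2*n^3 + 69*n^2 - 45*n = (n + 3)*(n^5 - 4*n^4 - 10*n^3 + 28*n^2 - 15*n) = (n - 1)*(n + 3)*(n^4 - 3*n^3 - 13*n^2 + 15*n) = n*(n - 1)*(n + 3)*(n^3 - 3*n^2 - 13*n + 15) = n*(n - 1)^2*(n + 3)*(n^2 - 2*n - 15) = n*(n - 1)^2*(n + 3)^2*(n - 5)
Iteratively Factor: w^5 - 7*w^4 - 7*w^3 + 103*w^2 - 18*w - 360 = (w - 5)*(w^4 - 2*w^3 - 17*w^2 + 18*w + 72) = (w - 5)*(w + 2)*(w^3 - 4*w^2 - 9*w + 36) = (w - 5)*(w - 4)*(w + 2)*(w^2 - 9) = (w - 5)*(w - 4)*(w - 3)*(w + 2)*(w + 3)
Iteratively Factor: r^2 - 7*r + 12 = (r - 4)*(r - 3)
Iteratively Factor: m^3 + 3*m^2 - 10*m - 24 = (m + 2)*(m^2 + m - 12) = (m + 2)*(m + 4)*(m - 3)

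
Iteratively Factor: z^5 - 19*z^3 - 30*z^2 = (z - 5)*(z^4 + 5*z^3 + 6*z^2) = (z - 5)*(z + 3)*(z^3 + 2*z^2) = z*(z - 5)*(z + 3)*(z^2 + 2*z) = z^2*(z - 5)*(z + 3)*(z + 2)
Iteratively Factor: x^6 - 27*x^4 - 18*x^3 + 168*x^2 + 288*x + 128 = (x + 1)*(x^5 - x^4 - 26*x^3 + 8*x^2 + 160*x + 128) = (x - 4)*(x + 1)*(x^4 + 3*x^3 - 14*x^2 - 48*x - 32) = (x - 4)*(x + 1)*(x + 4)*(x^3 - x^2 - 10*x - 8) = (x - 4)*(x + 1)^2*(x + 4)*(x^2 - 2*x - 8) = (x - 4)*(x + 1)^2*(x + 2)*(x + 4)*(x - 4)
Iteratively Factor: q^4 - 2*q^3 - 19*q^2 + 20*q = (q - 5)*(q^3 + 3*q^2 - 4*q) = (q - 5)*(q + 4)*(q^2 - q) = (q - 5)*(q - 1)*(q + 4)*(q)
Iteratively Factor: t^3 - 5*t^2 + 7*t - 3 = (t - 3)*(t^2 - 2*t + 1) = (t - 3)*(t - 1)*(t - 1)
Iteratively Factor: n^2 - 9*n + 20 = (n - 4)*(n - 5)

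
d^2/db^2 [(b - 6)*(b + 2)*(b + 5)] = 6*b + 2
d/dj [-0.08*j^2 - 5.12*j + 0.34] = -0.16*j - 5.12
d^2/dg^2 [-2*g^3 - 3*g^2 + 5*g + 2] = -12*g - 6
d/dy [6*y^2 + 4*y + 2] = 12*y + 4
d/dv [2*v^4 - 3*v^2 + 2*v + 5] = 8*v^3 - 6*v + 2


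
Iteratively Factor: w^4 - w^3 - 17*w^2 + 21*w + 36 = (w + 1)*(w^3 - 2*w^2 - 15*w + 36) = (w - 3)*(w + 1)*(w^2 + w - 12) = (w - 3)*(w + 1)*(w + 4)*(w - 3)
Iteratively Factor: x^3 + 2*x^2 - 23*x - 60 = (x + 3)*(x^2 - x - 20) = (x - 5)*(x + 3)*(x + 4)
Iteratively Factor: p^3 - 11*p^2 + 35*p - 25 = (p - 5)*(p^2 - 6*p + 5) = (p - 5)^2*(p - 1)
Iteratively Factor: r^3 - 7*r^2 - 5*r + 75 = (r + 3)*(r^2 - 10*r + 25) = (r - 5)*(r + 3)*(r - 5)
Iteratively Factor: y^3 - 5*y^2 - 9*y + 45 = (y + 3)*(y^2 - 8*y + 15) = (y - 3)*(y + 3)*(y - 5)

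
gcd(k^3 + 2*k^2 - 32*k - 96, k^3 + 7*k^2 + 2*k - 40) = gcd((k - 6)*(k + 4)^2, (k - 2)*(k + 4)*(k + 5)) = k + 4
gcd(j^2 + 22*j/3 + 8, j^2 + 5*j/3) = 1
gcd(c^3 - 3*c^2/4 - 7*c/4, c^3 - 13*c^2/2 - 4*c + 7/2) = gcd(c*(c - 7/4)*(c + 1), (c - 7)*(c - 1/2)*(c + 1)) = c + 1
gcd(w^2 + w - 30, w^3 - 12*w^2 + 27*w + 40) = w - 5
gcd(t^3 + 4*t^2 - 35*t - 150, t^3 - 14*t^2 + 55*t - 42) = t - 6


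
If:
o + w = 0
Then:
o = -w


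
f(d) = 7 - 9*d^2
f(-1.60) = -16.04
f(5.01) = -218.90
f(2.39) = -44.41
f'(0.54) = -9.72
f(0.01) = 7.00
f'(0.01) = -0.18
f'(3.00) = -54.00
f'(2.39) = -43.02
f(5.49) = -264.26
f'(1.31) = -23.58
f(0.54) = 4.38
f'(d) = -18*d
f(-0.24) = 6.48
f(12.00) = -1289.00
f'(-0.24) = 4.32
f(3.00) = -74.00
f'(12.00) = -216.00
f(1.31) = -8.44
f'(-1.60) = 28.80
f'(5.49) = -98.82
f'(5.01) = -90.18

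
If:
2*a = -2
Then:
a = -1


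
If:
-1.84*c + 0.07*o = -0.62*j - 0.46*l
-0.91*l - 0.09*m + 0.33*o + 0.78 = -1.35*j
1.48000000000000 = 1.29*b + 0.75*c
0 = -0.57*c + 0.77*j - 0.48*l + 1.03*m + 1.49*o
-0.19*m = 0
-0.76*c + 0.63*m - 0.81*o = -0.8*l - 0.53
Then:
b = 1.70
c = -0.96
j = -1.65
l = -1.60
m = 0.00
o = -0.03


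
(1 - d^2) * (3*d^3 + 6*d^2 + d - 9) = -3*d^5 - 6*d^4 + 2*d^3 + 15*d^2 + d - 9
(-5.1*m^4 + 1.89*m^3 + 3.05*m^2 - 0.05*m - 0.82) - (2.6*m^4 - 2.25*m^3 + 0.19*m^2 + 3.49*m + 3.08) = -7.7*m^4 + 4.14*m^3 + 2.86*m^2 - 3.54*m - 3.9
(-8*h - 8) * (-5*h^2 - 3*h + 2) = 40*h^3 + 64*h^2 + 8*h - 16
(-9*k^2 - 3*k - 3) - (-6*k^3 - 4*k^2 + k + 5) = 6*k^3 - 5*k^2 - 4*k - 8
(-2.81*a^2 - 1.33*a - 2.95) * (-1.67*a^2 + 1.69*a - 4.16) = 4.6927*a^4 - 2.5278*a^3 + 14.3684*a^2 + 0.547300000000001*a + 12.272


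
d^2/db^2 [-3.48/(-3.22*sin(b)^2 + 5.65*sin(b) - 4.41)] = (-144.328128*sin(b)^4 + 189.93492*sin(b)^3 + 303.068676*sin(b)^2 - 466.57926*sin(b) + 123.347208)/(3.22*sin(b)^2 - 5.65*sin(b) + 4.41)^3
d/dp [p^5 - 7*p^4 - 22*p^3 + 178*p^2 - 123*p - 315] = 5*p^4 - 28*p^3 - 66*p^2 + 356*p - 123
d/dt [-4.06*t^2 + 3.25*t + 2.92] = 3.25 - 8.12*t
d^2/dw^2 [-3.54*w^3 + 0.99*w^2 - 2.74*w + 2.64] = 1.98 - 21.24*w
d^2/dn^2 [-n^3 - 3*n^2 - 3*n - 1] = -6*n - 6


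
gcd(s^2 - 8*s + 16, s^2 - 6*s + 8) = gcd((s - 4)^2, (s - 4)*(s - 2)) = s - 4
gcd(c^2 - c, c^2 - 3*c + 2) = c - 1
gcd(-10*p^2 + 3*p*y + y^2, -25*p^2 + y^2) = 5*p + y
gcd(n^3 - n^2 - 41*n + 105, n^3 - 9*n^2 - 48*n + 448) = n + 7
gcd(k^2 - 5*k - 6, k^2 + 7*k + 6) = k + 1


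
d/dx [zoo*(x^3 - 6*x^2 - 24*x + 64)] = zoo*(x^2 + x + 1)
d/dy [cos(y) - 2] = -sin(y)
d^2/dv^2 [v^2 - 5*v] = 2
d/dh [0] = 0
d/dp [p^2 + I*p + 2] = 2*p + I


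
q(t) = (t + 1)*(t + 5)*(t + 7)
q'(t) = (t + 1)*(t + 5) + (t + 1)*(t + 7) + (t + 5)*(t + 7)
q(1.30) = 120.27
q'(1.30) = 85.87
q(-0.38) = 18.96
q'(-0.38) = 37.55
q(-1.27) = -5.77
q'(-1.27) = 18.82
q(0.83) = 83.54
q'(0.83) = 70.65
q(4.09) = 513.11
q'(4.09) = 203.52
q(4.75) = 658.73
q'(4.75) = 238.19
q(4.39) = 576.47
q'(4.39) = 218.96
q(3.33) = 372.59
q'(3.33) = 166.85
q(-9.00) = -64.00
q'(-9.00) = 56.00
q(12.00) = 4199.00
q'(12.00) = 791.00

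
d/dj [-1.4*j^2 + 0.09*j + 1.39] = 0.09 - 2.8*j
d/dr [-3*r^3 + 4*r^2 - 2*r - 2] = -9*r^2 + 8*r - 2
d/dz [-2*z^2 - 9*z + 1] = -4*z - 9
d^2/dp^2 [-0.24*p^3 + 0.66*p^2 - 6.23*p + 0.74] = 1.32 - 1.44*p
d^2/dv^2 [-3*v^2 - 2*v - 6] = -6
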